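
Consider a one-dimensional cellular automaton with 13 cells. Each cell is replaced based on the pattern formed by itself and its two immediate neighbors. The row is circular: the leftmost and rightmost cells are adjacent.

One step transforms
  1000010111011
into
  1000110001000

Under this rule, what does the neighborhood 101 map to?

0

At position 6 the neighborhood is 101; the next row has 0 there.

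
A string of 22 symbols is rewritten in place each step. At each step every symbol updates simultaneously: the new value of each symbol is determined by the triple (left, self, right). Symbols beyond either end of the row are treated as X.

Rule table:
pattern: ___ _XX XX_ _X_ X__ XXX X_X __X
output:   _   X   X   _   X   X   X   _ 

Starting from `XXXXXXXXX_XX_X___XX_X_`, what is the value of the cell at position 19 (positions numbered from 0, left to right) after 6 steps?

XXXXXXXXXXXXX_X__XXX_X
XXXXXXXXXXXXXX_X_XXXXX
XXXXXXXXXXXXXXX_XXXXXX
XXXXXXXXXXXXXXXXXXXXXX
XXXXXXXXXXXXXXXXXXXXXX  (fixed point — unchanged through step 6)
position 19 holds X

X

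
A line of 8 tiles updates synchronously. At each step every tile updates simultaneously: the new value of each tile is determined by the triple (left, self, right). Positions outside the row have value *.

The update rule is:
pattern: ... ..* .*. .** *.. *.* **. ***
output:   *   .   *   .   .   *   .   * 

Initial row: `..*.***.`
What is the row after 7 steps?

.***.*..

..**.*.*
....***.
.**..*.*
*....**.
..**...*
.....*..
.***.*..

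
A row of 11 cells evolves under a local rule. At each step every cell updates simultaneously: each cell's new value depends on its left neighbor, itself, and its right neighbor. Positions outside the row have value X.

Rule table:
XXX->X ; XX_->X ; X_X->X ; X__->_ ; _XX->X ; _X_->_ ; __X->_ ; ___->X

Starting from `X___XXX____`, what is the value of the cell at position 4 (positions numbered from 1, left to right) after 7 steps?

X

X_X_XXX_XX_
XX_XXXXXXXX
XXXXXXXXXXX
XXXXXXXXXXX  (fixed point — unchanged through step 7)
position 4 holds X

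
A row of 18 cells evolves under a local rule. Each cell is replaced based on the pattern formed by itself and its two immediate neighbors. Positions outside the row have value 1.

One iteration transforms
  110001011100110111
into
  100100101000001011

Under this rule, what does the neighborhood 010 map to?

0

At position 5 the neighborhood is 010; the next row has 0 there.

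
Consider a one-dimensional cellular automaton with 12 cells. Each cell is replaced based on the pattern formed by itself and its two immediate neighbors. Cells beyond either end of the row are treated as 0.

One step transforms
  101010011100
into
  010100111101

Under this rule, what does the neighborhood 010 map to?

At position 0 the neighborhood is 010; the next row has 0 there.

0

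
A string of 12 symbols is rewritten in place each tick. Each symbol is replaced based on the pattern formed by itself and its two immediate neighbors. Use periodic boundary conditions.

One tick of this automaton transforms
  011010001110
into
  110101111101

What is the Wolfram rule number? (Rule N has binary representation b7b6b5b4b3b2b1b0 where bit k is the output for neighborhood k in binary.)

187

position 9: 111 → 1  (bit 7 = 1)
position 2: 110 → 0  (bit 6 = 0)
position 3: 101 → 1  (bit 5 = 1)
position 5: 100 → 1  (bit 4 = 1)
position 1: 011 → 1  (bit 3 = 1)
position 4: 010 → 0  (bit 2 = 0)
position 0: 001 → 1  (bit 1 = 1)
position 6: 000 → 1  (bit 0 = 1)
bits b7..b0 = 10111011 = 187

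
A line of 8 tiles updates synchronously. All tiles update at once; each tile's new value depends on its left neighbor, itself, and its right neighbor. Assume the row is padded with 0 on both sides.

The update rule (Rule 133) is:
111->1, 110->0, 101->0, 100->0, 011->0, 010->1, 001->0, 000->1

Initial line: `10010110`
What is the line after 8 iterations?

10010010

iteration 1: 10010000
iteration 2: 10010111
iteration 3: 10010010
iteration 4: 10010010  (fixed point — unchanged through iteration 8)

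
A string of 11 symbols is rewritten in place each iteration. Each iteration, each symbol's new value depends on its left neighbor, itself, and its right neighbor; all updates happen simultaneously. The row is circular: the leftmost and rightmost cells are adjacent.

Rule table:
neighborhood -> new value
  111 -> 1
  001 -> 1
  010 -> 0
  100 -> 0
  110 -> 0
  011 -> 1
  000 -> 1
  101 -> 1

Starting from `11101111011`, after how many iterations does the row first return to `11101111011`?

iteration 1: 11011110111
iteration 2: 10111101111
iteration 3: 01111011111
iteration 4: 11110111110
iteration 5: 11101111101
iteration 6: 11011111011
iteration 7: 10111110111
iteration 8: 01111101111
iteration 9: 11111011110
iteration 10: 11110111101
iteration 11: 11101111011

11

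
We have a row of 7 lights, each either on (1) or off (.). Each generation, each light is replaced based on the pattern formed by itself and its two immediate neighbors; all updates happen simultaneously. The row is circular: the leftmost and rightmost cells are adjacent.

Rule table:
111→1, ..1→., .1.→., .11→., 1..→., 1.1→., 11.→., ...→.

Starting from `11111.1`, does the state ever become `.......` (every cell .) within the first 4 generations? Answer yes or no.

1111...
.11....
.......
all cells are . at generation 3

yes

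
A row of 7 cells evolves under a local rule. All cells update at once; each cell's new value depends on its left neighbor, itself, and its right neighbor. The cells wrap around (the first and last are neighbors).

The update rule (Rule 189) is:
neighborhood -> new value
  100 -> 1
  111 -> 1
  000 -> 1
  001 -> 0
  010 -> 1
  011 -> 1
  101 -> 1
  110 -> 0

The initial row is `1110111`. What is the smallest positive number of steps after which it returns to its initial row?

7

step 1: 1101111
step 2: 1011111
step 3: 0111111
step 4: 1111110
step 5: 1111101
step 6: 1111011
step 7: 1110111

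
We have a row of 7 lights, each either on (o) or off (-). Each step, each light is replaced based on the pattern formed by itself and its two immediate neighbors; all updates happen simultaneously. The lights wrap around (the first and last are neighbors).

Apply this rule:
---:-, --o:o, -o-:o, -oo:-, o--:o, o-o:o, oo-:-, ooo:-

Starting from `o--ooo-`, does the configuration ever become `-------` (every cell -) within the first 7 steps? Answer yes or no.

step 1: ooo---o
step 2: ---o-o-
step 3: --ooooo
step 4: oo-----
step 5: --o---o
step 6: oooo-oo
step 7: ----o--
step 7 is ----o--, still not uniform -

no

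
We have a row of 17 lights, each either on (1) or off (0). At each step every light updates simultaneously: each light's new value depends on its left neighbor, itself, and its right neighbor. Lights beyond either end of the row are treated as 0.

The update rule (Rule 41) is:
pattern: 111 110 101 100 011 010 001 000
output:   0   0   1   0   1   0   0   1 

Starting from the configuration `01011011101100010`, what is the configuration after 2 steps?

00110110011001000
10101100010000011

10101100010000011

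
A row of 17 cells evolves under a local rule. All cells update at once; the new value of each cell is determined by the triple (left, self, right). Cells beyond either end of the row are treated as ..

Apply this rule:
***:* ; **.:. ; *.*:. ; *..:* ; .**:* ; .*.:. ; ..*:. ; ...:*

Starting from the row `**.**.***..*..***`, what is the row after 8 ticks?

*..*..**.*..*.**.
.*..*.*...*...*.*
..*....**..**....
*..***.*.*.*.****
.*.**........***.
...*.*******.**.*
**...******..*...
*.**.*****.*..***

*.**.*****.*..***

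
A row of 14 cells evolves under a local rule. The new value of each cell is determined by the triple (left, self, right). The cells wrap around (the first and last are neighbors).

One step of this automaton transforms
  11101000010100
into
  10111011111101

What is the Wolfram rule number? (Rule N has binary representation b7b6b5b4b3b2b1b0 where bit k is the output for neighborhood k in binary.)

111

position 1: 111 → 0  (bit 7 = 0)
position 2: 110 → 1  (bit 6 = 1)
position 3: 101 → 1  (bit 5 = 1)
position 5: 100 → 0  (bit 4 = 0)
position 0: 011 → 1  (bit 3 = 1)
position 4: 010 → 1  (bit 2 = 1)
position 8: 001 → 1  (bit 1 = 1)
position 6: 000 → 1  (bit 0 = 1)
bits b7..b0 = 01101111 = 111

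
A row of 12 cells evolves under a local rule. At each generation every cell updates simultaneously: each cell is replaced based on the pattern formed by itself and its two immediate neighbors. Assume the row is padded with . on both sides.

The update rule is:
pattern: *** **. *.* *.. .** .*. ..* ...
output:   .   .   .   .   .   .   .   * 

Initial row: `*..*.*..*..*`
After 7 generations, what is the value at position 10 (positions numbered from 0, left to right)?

.

generation 1: ............
generation 2: ************
generation 3: ............  (repeats generation 1; period 2)
generation 7: ............
position 10 holds .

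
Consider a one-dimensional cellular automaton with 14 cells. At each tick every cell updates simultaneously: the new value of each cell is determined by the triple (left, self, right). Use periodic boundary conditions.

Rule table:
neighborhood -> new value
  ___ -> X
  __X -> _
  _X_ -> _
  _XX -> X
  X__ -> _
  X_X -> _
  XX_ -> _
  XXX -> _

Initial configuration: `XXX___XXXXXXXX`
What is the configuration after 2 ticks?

____X_X_______
XXX_____XXXXXX

XXX_____XXXXXX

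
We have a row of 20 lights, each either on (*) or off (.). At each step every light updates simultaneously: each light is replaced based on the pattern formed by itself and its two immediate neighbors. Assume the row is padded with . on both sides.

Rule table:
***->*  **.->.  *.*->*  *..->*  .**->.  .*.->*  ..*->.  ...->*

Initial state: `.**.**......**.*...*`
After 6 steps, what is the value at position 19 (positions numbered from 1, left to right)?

*

...*..*****...****.*
**.**..***.**..**.**
..*..*..*.*..*...*..
*.**.**.****.***.***
**..*..*.**.*.*.*.*.
..*.**.**..*********
position 19 holds *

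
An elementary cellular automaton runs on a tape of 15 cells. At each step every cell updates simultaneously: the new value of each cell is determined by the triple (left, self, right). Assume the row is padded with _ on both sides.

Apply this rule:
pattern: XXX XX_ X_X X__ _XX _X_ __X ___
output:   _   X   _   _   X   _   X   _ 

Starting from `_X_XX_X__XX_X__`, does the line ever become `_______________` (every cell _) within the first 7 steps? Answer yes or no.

step 1: X__XX___XXX____
step 2: __XXX__XX_X____
step 3: _XX_X_XXX______
step 4: XXX___X_X______
step 5: X_X__X_________
step 6: ____X__________
step 7: ___X___________
step 7 is ___X___________, still not uniform _

no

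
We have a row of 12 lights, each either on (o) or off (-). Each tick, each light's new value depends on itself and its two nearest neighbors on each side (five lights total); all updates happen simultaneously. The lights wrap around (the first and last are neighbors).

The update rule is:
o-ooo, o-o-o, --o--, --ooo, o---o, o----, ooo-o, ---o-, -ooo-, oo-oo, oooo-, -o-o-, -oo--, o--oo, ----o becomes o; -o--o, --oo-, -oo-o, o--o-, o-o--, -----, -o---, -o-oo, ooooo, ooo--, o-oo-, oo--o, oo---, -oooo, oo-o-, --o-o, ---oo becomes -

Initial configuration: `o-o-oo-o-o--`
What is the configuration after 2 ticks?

--o-oo--o-oo

-oo----oo---
--o-oo--o-oo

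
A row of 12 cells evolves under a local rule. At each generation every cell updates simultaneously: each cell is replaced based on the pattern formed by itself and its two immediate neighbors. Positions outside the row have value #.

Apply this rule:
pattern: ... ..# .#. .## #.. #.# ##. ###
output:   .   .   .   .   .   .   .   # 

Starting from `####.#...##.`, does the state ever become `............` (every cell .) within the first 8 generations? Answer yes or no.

###.........
##..........
#...........
............
all cells are . at generation 4

yes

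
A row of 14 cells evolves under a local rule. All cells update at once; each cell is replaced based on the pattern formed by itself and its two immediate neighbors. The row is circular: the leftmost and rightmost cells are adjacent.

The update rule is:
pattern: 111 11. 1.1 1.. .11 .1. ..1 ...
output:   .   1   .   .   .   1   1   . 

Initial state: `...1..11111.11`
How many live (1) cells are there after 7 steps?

6

..11.1....1..1
.1.1.1...11.11
.1.1.1..1.1..1
.1.1.1.11.1.11
.1.1.1..1.1..1  (repeats step 3; period 2)
step 7: .1.1.1..1.1..1
count of 1: 6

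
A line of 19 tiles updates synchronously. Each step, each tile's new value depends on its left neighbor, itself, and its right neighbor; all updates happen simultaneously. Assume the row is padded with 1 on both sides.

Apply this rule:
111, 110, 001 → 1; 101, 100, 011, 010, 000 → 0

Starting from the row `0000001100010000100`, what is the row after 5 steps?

0000010100100001001
0000100001000010010
0001000010000100100
0010000100001001001
0100001000010010010

0100001000010010010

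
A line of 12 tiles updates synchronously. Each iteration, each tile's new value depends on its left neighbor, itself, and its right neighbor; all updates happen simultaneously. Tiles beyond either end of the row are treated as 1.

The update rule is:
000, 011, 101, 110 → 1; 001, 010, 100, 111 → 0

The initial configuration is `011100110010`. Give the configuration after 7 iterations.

000011101011

iteration 1: 110100110001
iteration 2: 011000110101
iteration 3: 111010111011
iteration 4: 001101101110
iteration 5: 001111111011
iteration 6: 001000001110
iteration 7: 000011101011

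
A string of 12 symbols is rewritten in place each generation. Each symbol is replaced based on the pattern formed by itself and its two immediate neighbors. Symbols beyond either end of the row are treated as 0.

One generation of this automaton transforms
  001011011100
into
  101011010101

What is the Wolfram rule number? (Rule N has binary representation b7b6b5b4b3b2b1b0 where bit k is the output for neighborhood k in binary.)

position 8: 111 → 0  (bit 7 = 0)
position 5: 110 → 1  (bit 6 = 1)
position 3: 101 → 0  (bit 5 = 0)
position 10: 100 → 0  (bit 4 = 0)
position 4: 011 → 1  (bit 3 = 1)
position 2: 010 → 1  (bit 2 = 1)
position 1: 001 → 0  (bit 1 = 0)
position 0: 000 → 1  (bit 0 = 1)
bits b7..b0 = 01001101 = 77

77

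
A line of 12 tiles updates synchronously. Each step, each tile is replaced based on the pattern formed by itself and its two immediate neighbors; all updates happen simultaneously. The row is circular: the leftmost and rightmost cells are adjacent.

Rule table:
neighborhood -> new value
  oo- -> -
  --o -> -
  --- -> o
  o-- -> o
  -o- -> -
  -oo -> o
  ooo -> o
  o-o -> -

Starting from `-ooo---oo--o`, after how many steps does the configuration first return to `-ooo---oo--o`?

12

step 1: -oo-oo-o-o--
step 2: -o--o-----oo
step 3: --o--oooo-o-
step 4: o--o-ooo---o
step 5: -o---oo-oo-o
step 6: --oo-o--o---
step 7: o-o---o--ooo
step 8: ---oo--o-ooo
step 9: oo-o-o---oo-
step 10: o-----oo-o--
step 11: -oooo-o---o-
step 12: -ooo---oo--o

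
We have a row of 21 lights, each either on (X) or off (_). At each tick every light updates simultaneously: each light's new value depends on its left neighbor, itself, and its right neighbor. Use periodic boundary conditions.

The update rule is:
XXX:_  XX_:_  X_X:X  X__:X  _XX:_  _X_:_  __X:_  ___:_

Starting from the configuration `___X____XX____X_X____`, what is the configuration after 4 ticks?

_______X_____X____X_X

tick 1: ____X_____X____X_X___
tick 2: _____X_____X____X_X__
tick 3: ______X_____X____X_X_
tick 4: _______X_____X____X_X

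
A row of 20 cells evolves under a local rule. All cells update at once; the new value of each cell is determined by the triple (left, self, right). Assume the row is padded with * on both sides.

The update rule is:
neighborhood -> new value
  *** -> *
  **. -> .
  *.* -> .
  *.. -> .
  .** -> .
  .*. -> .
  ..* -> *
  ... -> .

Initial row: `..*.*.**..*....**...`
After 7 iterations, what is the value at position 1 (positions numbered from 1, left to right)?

.

.*.......*....*....*
........*....*....*.
.......*....*....*..
......*....*....*..*
.....*....*....*..*.
....*....*....*..*..
...*....*....*..*..*
position 1 holds .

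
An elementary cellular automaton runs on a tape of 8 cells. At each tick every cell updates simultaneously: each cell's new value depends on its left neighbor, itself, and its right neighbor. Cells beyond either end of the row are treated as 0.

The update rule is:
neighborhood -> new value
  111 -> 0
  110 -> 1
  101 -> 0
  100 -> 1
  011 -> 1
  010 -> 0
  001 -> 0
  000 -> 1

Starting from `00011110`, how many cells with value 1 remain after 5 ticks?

tick 1: 11010011
tick 2: 11001011
tick 3: 11100011
tick 4: 10111011
tick 5: 00101011
count of 1: 4

4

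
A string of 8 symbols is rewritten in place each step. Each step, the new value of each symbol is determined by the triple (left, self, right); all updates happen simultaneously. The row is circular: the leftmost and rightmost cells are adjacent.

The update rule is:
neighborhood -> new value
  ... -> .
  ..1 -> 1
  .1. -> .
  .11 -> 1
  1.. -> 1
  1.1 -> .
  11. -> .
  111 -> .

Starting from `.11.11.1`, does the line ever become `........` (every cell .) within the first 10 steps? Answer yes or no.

.1..1...
1.11.1..
..1...11
11.1.11.
1....1..
.1..1.11
..11..1.
.11.11.1  (repeats step 0; period 8)
step 10: 1.11.1..
step 10 is 1.11.1.., still not uniform .

no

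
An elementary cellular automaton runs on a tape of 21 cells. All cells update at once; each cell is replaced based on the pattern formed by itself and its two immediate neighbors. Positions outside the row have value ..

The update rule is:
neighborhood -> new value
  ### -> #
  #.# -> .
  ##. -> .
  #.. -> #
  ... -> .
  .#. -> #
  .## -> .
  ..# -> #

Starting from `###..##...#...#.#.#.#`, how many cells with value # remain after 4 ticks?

10

.#.##..#.###.##.#.#.#
##...###..#.....#.#.#
..#.#.#.####...##.#.#
.##.#.#..##.#.#...#.#
count of #: 10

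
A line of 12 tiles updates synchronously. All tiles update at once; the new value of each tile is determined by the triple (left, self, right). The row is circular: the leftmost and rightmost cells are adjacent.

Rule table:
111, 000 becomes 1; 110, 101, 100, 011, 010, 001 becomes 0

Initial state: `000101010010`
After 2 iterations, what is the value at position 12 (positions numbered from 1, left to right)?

iteration 1: 110000000000
iteration 2: 000111111110
position 12 holds 0

0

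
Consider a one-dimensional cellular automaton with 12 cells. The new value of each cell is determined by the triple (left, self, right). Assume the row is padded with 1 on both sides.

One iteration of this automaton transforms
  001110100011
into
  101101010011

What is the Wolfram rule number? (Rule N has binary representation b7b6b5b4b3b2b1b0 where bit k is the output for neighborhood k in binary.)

position 3: 111 → 1  (bit 7 = 1)
position 4: 110 → 0  (bit 6 = 0)
position 5: 101 → 1  (bit 5 = 1)
position 0: 100 → 1  (bit 4 = 1)
position 2: 011 → 1  (bit 3 = 1)
position 6: 010 → 0  (bit 2 = 0)
position 1: 001 → 0  (bit 1 = 0)
position 8: 000 → 0  (bit 0 = 0)
bits b7..b0 = 10111000 = 184

184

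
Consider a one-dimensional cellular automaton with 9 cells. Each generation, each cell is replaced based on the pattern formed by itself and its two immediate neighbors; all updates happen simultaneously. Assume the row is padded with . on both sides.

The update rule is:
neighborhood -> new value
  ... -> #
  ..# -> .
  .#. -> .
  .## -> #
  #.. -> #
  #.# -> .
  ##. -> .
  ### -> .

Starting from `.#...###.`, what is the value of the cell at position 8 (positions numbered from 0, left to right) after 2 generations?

.

generation 1: ..##.#..#
generation 2: #.#...#..
position 8 holds .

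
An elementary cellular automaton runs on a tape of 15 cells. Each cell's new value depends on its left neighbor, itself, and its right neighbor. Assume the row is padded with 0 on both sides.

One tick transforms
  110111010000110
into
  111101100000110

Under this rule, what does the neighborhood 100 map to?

0

At position 8 the neighborhood is 100; the next row has 0 there.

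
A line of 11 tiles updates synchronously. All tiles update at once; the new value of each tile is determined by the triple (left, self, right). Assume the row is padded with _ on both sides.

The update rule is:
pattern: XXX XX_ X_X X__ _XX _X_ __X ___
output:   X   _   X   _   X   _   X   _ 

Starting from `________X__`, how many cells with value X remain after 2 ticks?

tick 1: _______X___
tick 2: ______X____
count of X: 1

1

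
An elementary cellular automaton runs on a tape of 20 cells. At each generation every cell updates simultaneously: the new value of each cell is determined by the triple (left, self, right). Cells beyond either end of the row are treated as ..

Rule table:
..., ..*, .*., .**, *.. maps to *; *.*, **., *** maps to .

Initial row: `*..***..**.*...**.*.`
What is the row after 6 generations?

****..***..*****..**
*...***..***....***.
*****..***..*****..*
*....***..***....***
******..***..*****..
*.....***..***....**

*.....***..***....**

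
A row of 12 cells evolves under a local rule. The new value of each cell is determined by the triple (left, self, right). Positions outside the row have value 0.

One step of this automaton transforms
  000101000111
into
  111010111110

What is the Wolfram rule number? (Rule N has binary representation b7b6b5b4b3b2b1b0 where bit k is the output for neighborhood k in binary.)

position 10: 111 → 1  (bit 7 = 1)
position 11: 110 → 0  (bit 6 = 0)
position 4: 101 → 1  (bit 5 = 1)
position 6: 100 → 1  (bit 4 = 1)
position 9: 011 → 1  (bit 3 = 1)
position 3: 010 → 0  (bit 2 = 0)
position 2: 001 → 1  (bit 1 = 1)
position 0: 000 → 1  (bit 0 = 1)
bits b7..b0 = 10111011 = 187

187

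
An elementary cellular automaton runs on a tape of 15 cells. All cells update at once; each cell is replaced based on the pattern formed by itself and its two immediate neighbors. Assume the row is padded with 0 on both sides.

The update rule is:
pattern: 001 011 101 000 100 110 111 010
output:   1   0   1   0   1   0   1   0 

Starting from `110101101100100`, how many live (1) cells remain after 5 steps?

001010010011010
010101101100101
101010010011010
010101101100101  (repeats step 2; period 2)
step 5: 101010010011010
count of 1: 7

7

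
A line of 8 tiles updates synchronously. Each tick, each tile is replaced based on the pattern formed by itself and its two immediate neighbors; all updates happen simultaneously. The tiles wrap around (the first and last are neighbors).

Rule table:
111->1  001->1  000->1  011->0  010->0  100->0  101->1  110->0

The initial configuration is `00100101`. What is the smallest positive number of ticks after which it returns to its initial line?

01001010
10010100
00101001
01010010
10100100
01001001
10010010
00100101

8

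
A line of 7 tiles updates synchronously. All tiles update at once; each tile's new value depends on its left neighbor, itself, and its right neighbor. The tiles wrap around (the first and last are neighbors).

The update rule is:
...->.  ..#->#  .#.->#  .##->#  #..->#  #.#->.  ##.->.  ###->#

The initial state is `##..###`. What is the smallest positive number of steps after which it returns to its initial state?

14

step 1: #.#####
step 2: ..#####
step 3: ######.
step 4: #####..
step 5: ####.##
step 6: ###..##
step 7: ##.####
step 8: #..####
step 9: .######
step 10: .#####.
step 11: #####.#
step 12: ####..#
step 13: ###.###
step 14: ##..###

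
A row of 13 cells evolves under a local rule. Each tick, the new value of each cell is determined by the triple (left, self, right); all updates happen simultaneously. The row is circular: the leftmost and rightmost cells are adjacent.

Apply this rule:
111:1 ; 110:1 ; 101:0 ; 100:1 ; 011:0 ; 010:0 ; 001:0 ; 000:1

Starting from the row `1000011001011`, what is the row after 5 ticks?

tick 1: 1111001100001
tick 2: 1111100111100
tick 3: 0111110011110
tick 4: 0011111001111
tick 5: 1001111100111

1001111100111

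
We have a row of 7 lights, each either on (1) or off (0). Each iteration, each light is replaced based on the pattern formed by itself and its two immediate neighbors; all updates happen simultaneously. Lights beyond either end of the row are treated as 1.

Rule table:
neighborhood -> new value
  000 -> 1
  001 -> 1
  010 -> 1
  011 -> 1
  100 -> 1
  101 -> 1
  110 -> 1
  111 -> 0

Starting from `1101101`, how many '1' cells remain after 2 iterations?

0111111
1100000
count of 1: 2

2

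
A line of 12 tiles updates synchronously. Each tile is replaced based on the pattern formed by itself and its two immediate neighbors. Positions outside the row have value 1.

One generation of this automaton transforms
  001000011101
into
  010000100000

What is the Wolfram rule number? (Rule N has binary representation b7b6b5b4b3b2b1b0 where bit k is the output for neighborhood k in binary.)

position 8: 111 → 0  (bit 7 = 0)
position 9: 110 → 0  (bit 6 = 0)
position 10: 101 → 0  (bit 5 = 0)
position 0: 100 → 0  (bit 4 = 0)
position 7: 011 → 0  (bit 3 = 0)
position 2: 010 → 0  (bit 2 = 0)
position 1: 001 → 1  (bit 1 = 1)
position 4: 000 → 0  (bit 0 = 0)
bits b7..b0 = 00000010 = 2

2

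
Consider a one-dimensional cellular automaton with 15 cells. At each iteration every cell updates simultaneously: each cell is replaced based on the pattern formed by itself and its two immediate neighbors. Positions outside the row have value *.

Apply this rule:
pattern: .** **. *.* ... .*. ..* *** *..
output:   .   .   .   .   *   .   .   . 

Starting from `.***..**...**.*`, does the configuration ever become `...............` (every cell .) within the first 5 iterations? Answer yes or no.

...............
all cells are . at iteration 1

yes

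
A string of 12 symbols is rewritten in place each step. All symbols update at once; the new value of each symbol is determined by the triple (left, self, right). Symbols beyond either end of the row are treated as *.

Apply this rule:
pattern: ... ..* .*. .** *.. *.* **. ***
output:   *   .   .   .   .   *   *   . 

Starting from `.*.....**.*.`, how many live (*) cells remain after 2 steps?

*..***..**.*
*....*...**.
count of *: 4

4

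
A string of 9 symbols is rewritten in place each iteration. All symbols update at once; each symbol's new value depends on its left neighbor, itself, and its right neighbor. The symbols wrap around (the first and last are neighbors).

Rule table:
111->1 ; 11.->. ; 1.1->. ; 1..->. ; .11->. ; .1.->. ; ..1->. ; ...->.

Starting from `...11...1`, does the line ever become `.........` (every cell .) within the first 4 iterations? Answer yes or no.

yes

iteration 1: .........
all cells are . at iteration 1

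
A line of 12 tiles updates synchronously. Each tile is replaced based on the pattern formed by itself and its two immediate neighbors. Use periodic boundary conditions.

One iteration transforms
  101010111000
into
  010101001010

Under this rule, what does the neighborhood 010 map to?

At position 0 the neighborhood is 010; the next row has 0 there.

0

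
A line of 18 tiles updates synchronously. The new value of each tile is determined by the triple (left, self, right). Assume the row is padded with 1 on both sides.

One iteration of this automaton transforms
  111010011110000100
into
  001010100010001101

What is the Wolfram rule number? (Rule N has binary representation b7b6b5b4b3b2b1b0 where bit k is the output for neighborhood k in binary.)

70

position 0: 111 → 0  (bit 7 = 0)
position 2: 110 → 1  (bit 6 = 1)
position 3: 101 → 0  (bit 5 = 0)
position 5: 100 → 0  (bit 4 = 0)
position 7: 011 → 0  (bit 3 = 0)
position 4: 010 → 1  (bit 2 = 1)
position 6: 001 → 1  (bit 1 = 1)
position 12: 000 → 0  (bit 0 = 0)
bits b7..b0 = 01000110 = 70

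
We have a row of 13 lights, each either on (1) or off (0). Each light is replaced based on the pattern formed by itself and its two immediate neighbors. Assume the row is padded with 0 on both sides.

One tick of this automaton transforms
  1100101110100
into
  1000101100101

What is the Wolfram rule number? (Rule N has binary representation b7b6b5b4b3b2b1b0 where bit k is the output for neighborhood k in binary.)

141

position 7: 111 → 1  (bit 7 = 1)
position 1: 110 → 0  (bit 6 = 0)
position 5: 101 → 0  (bit 5 = 0)
position 2: 100 → 0  (bit 4 = 0)
position 0: 011 → 1  (bit 3 = 1)
position 4: 010 → 1  (bit 2 = 1)
position 3: 001 → 0  (bit 1 = 0)
position 12: 000 → 1  (bit 0 = 1)
bits b7..b0 = 10001101 = 141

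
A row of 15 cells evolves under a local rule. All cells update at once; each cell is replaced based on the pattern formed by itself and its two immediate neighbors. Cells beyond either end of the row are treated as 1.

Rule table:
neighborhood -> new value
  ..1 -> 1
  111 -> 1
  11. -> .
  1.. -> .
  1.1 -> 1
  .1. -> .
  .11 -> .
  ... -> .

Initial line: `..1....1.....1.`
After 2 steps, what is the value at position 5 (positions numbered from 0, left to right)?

1

.1....1.....1.1
1....1.....1.1.
position 5 holds 1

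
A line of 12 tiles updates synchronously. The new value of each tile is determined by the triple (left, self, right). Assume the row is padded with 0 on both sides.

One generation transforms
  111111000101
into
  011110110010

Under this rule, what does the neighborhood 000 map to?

1

At position 7 the neighborhood is 000; the next row has 1 there.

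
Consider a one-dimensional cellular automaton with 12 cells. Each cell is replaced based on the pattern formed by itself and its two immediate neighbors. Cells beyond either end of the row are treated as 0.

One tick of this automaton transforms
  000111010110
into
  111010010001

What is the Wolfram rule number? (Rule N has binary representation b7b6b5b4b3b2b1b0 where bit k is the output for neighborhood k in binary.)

position 4: 111 → 1  (bit 7 = 1)
position 5: 110 → 0  (bit 6 = 0)
position 6: 101 → 0  (bit 5 = 0)
position 11: 100 → 1  (bit 4 = 1)
position 3: 011 → 0  (bit 3 = 0)
position 7: 010 → 1  (bit 2 = 1)
position 2: 001 → 1  (bit 1 = 1)
position 0: 000 → 1  (bit 0 = 1)
bits b7..b0 = 10010111 = 151

151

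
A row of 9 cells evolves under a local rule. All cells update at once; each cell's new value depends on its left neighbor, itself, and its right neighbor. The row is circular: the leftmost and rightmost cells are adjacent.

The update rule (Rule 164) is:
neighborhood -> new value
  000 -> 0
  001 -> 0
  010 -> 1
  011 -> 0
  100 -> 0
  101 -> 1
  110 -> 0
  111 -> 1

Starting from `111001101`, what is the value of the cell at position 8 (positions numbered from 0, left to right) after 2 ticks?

110000010
000000011
position 8 holds 1

1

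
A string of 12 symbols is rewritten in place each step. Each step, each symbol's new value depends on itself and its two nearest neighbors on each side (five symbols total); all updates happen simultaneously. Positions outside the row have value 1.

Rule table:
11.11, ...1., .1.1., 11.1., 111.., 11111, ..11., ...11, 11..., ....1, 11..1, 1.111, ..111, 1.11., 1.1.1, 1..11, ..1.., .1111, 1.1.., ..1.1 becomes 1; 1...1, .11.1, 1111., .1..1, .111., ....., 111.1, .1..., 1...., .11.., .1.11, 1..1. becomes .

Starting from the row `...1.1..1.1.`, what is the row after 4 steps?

1.1111..111.
.111.1111..1
11..111.1111
.1111..11111

.1111..11111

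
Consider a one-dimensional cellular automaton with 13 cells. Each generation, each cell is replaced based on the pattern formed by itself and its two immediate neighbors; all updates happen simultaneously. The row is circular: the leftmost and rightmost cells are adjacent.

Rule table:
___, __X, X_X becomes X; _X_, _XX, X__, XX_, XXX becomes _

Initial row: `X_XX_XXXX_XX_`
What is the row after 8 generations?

X__X__X__XX__

_X__X____X__X
X__X__XXX__X_
__X__X____X_X
_X__X__XXX_X_
X__X__X___X__
__X__X__XX__X
_X__X__X___X_
X__X__X__XX__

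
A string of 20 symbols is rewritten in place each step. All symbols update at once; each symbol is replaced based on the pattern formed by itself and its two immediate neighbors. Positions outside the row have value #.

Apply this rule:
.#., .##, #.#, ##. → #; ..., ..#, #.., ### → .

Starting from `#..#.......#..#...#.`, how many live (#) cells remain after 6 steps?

#..#.......#..#...##
#..#.......#..#...#.  (repeats step 0; period 2)
step 6: #..#.......#..#...#.
count of #: 5

5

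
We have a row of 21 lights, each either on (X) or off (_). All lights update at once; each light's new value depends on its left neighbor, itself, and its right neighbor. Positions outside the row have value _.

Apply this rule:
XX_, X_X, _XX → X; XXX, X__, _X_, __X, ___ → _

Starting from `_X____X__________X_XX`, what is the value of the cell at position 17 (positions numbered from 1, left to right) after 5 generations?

__________________XXX
__________________X_X
___________________X_
_____________________
_____________________
position 17 holds _

_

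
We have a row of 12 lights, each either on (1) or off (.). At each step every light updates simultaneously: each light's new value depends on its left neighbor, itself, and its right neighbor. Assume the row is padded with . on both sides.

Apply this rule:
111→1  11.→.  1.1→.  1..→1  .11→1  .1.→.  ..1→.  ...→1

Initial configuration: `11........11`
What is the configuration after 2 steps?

..111111...1

1.1111111.1.
..111111...1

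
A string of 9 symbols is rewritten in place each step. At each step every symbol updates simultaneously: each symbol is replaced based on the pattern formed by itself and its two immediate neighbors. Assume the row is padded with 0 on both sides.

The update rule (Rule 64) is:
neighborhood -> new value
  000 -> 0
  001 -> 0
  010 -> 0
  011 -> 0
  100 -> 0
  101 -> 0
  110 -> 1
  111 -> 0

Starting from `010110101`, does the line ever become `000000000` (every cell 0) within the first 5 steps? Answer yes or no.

yes

step 1: 000010000
step 2: 000000000
all cells are 0 at step 2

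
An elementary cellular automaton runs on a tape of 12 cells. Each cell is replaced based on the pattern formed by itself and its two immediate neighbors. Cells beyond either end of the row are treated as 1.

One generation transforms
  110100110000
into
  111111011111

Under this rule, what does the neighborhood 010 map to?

1

At position 3 the neighborhood is 010; the next row has 1 there.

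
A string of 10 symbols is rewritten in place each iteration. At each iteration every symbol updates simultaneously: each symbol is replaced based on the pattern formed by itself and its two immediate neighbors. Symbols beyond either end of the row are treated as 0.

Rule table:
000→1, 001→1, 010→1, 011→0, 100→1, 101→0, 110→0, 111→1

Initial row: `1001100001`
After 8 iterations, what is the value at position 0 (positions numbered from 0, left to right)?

0

1110011111
0101101110
1100000101
0011111101
1101111001
0000110111
1111000010
0110111111
position 0 holds 0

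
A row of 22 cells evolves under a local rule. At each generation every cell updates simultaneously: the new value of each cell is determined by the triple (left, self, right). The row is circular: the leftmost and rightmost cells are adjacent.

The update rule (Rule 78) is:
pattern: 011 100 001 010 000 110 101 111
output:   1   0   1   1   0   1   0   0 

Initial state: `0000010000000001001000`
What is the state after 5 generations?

1101010000110101011000

0000110000000011011000
0001110000000111011000
0011010000001101011000
0111010000011101011000
1101010000110101011000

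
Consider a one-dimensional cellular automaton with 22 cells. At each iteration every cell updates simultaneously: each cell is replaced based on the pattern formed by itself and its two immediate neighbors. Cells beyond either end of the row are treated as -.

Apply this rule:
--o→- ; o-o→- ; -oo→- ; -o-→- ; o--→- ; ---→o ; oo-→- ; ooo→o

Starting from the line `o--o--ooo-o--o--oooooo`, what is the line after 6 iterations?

--oo--ooo-----oo------

-------o---------oooo-
oooooo---ooooooo--oo--
-oooo--o--ooooo------o
--oo-------ooo--oooo--
o----ooooo--o----oo--o
--oo--ooo-----oo------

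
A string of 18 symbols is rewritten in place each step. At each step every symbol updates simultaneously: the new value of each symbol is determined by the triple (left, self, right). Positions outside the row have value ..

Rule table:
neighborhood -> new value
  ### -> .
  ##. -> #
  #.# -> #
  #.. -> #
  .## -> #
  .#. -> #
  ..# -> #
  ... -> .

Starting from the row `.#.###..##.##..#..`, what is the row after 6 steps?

#..##.####..##...#

####.############.
#..###..........##
####.##........###
#..#####......##.#
####...##....#####
#..##.####..##...#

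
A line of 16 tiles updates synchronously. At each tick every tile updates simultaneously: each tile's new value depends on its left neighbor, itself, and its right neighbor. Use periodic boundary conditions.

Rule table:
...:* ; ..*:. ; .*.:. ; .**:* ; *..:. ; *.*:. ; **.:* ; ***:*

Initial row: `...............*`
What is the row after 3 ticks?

tick 1: .*************..
tick 2: .*************.*
tick 3: .*************..

.*************..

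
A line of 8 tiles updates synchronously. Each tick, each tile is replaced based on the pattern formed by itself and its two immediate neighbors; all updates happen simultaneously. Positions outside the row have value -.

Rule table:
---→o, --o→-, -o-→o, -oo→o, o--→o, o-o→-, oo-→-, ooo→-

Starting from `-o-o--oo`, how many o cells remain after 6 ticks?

4

tick 1: -o-oo-o-
tick 2: -o-o--oo  (repeats tick 0; period 2)
tick 6: -o-o--oo
count of o: 4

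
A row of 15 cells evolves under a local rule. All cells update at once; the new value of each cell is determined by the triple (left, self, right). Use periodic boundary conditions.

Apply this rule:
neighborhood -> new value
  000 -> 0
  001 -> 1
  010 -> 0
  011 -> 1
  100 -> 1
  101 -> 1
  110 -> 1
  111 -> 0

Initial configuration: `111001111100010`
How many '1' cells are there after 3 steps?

10

step 1: 101111000110101
step 2: 111001101111011
step 3: 001111111001110
count of 1: 10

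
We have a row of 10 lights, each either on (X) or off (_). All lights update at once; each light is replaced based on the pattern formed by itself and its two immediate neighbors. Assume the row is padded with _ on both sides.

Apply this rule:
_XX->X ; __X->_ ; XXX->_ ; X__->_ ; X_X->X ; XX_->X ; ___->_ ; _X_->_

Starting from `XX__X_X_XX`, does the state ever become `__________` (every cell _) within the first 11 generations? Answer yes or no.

XX___X_XXX
XX____XX_X
XX____XXX_
XX____X_X_
XX_____X__
XX________
XX________  (fixed point — unchanged through generation 11)
generation 11 is XX________, still not uniform _

no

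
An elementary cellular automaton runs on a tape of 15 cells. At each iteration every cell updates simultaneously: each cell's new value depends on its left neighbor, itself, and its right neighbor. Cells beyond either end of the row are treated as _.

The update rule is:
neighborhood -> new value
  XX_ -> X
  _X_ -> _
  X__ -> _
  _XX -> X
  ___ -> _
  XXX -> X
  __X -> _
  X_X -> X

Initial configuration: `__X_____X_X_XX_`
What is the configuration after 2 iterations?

__________XXXX_

_________X_XXX_
__________XXXX_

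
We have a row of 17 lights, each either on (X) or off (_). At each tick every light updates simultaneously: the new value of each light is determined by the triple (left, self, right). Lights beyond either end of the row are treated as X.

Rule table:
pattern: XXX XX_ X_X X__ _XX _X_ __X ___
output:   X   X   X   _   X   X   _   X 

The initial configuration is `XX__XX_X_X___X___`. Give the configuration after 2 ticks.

XX__XXXXXXXXXXXXX

XX__XXXXXX_X_X_X_
XX__XXXXXXXXXXXXX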